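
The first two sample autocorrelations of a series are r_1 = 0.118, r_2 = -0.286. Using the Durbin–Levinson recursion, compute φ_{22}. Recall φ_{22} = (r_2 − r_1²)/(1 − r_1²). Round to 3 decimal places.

-0.304

φ_{22} = (r_2 − r_1²) / (1 − r_1²)
r_1² = (0.118)² = 0.013924
Numerator = -0.286 − 0.0139 = -0.2999; denominator = 1 − 0.0139 = 0.9861
φ_{22} = -0.2999 / 0.9861 = -0.304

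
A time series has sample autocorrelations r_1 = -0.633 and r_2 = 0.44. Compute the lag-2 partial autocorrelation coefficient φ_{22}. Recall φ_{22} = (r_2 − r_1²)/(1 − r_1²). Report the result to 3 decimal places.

φ_{22} = (r_2 − r_1²) / (1 − r_1²)
r_1² = (-0.633)² = 0.400689
Numerator = 0.44 − 0.4007 = 0.0393; denominator = 1 − 0.4007 = 0.5993
φ_{22} = 0.0393 / 0.5993 = 0.066

0.066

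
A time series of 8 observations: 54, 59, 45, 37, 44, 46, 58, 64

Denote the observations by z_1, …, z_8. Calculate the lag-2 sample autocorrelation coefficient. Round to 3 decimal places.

-0.228

Mean z̄ = (54 + 59 + 45 + 37 + 44 + 46 + 58 + 64)/8 = 50.8750
Deviations from mean: 3.1250, 8.1250, -5.8750, -13.8750, -6.8750, -4.8750, 7.1250, 13.1250
Σ(z_t−z̄)(z_{t+2}−z̄) = (-18.3594) + (-112.7344) + (40.3906) + (67.6406) + (-48.9844) + (-63.9844) = -136.0313
Denominator Σ(z_t−z̄)² = 596.8750
r_2 = -136.0313 / 596.8750 = -0.228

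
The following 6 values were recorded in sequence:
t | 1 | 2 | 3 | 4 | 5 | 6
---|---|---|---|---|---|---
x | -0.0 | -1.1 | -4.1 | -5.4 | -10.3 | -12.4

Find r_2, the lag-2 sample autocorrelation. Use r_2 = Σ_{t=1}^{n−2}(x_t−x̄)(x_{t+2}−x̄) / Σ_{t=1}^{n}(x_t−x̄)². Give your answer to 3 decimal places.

0.007

Mean x̄ = (-0.0 − 1.1 − 4.1 − 5.4 − 10.3 − 12.4)/6 = -5.5500
Σ(x_t−x̄)(x_{t+2}−x̄) = (8.0475) + (0.6675) + (-6.8875) + (-1.0275) = 0.8000
Denominator Σ(x_t−x̄)² = 122.2150
r_2 = 0.8000 / 122.2150 = 0.007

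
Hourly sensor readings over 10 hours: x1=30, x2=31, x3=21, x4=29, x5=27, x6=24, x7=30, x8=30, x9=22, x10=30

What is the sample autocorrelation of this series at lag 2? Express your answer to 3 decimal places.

-0.249

Mean x̄ = (30 + 31 + 21 + 29 + 27 + 24 + 30 + 30 + 22 + 30)/10 = 27.4000
Numerator Σ_{t=1}^{8}(x_t−x̄)(x_{t+2}−x̄) = -30.9200
Denominator Σ(x_t−x̄)² = 124.4000
r_2 = -30.9200 / 124.4000 = -0.249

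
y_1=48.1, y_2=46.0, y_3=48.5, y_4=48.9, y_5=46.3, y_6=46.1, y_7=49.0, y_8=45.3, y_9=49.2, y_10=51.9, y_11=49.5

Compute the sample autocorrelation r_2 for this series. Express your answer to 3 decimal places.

Mean ȳ = (48.1 + 46.0 + 48.5 + 48.9 + 46.3 + 46.1 + 49.0 + 45.3 + 49.2 + 51.9 + 49.5)/11 = 48.0727
Numerator Σ_{t=1}^{9}(y_t−ȳ)(y_{t+2}−ȳ) = -8.2242
Denominator Σ(y_t−ȳ)² = 38.7018
r_2 = -8.2242 / 38.7018 = -0.213

-0.213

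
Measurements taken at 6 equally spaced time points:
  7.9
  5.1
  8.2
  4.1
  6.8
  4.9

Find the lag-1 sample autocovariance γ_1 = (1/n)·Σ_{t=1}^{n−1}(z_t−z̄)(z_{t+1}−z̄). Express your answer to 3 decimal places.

-1.722

Mean z̄ = (7.9 + 5.1 + 8.2 + 4.1 + 6.8 + 4.9)/6 = 6.1667
Σ_{t=1}^{5}(z_t−z̄)(z_{t+1}−z̄) = -10.3311
γ_1 = -10.3311 / 6 = -1.722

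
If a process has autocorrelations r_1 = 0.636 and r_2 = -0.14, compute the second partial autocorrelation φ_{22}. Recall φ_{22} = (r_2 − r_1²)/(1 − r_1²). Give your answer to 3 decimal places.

-0.914

φ_{22} = (r_2 − r_1²) / (1 − r_1²)
r_1² = (0.636)² = 0.404496
Numerator = -0.14 − 0.4045 = -0.5445; denominator = 1 − 0.4045 = 0.5955
φ_{22} = -0.5445 / 0.5955 = -0.914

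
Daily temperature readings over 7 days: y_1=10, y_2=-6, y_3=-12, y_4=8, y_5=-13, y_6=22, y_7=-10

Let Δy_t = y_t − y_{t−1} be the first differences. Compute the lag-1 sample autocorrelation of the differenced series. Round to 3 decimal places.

-0.669

First differences Δy: -16, -6, 20, -21, 35, -32
Mean of differences = -3.3333
Numerator Σ(Δy_t−Δȳ)(Δy_{t+1}−Δȳ) = -2216.7778
Denominator Σ(Δy_t−Δȳ)² = 3315.3333
r_1(Δy) = -2216.7778 / 3315.3333 = -0.669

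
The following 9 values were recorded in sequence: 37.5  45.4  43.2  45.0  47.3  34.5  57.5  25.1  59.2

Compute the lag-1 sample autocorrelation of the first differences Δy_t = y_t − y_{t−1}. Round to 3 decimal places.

-0.733

First differences Δy: 7.9, -2.2, 1.8, 2.3, -12.8, 23.0, -32.4, 34.1
Mean of differences = 2.7125
Numerator Σ(Δy_t−Δȳ)(Δy_{t+1}−Δȳ) = -2143.3739
Denominator Σ(Δy_t−Δȳ)² = 2922.3288
r_1(Δy) = -2143.3739 / 2922.3288 = -0.733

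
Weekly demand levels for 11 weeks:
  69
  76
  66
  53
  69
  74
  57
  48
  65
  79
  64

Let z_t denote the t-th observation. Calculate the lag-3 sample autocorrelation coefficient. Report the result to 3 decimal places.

Mean z̄ = (69 + 76 + 66 + 53 + 69 + 74 + 57 + 48 + 65 + 79 + 64)/11 = 65.4545
Numerator Σ_{t=1}^{8}(z_t−z̄)(z_{t+3}−z̄) = -51.7107
Denominator Σ(z_t−z̄)² = 926.7273
r_3 = -51.7107 / 926.7273 = -0.056

-0.056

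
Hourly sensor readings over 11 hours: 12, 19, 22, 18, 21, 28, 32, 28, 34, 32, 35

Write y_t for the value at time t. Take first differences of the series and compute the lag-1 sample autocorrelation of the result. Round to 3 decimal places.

First differences Δy: 7, 3, -4, 3, 7, 4, -4, 6, -2, 3
Mean of differences = 2.3000
Numerator Σ(Δy_t−Δȳ)(Δy_{t+1}−Δȳ) = -47.1900
Denominator Σ(Δy_t−Δȳ)² = 160.1000
r_1(Δy) = -47.1900 / 160.1000 = -0.295

-0.295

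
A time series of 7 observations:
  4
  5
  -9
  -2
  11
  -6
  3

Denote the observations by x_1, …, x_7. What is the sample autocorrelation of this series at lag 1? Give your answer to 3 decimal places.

Mean x̄ = (4 + 5 − 9 − 2 + 11 − 6 + 3)/7 = 0.8571
Numerator Σ_{t=1}^{6}(x_t−x̄)(x_{t+1}−x̄) = -112.8776
Denominator Σ(x_t−x̄)² = 286.8571
r_1 = -112.8776 / 286.8571 = -0.393

-0.393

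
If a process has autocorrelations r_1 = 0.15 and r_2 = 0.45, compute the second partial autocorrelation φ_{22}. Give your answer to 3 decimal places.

0.437

φ_{22} = (r_2 − r_1²) / (1 − r_1²)
r_1² = (0.15)² = 0.0225
Numerator = 0.45 − 0.0225 = 0.4275; denominator = 1 − 0.0225 = 0.9775
φ_{22} = 0.4275 / 0.9775 = 0.437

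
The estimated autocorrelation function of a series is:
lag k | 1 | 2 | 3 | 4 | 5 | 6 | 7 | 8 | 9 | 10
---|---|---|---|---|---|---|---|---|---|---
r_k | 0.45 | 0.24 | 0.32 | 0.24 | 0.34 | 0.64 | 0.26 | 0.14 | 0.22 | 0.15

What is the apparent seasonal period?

6

The largest autocorrelation is r_6 = 0.64; the remaining lags stay at or below 0.45. The elevated value at lag 1 (0.45), dropping to 0.24 at lag 2, reflects decaying short-term dependence rather than seasonality.
The dominant spike at lag 6 indicates a seasonal period of 6.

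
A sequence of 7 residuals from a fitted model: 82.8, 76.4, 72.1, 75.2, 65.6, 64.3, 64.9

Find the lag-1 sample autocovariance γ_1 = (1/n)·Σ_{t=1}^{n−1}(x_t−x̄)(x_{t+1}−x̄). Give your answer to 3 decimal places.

Mean x̄ = (82.8 + 76.4 + 72.1 + 75.2 + 65.6 + 64.3 + 64.9)/7 = 71.6143
Σ_{t=1}^{6}(x_t−x̄)(x_{t+1}−x̄) = 129.1327
γ_1 = 129.1327 / 7 = 18.448

18.448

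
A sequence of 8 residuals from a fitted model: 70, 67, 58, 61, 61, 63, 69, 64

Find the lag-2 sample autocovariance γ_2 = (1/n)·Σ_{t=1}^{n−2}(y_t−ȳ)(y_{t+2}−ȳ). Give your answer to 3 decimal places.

Mean ȳ = (70 + 67 + 58 + 61 + 61 + 63 + 69 + 64)/8 = 64.1250
Deviations: 5.8750, 2.8750, -6.1250, -3.1250, -3.1250, -1.1250, 4.8750, -0.1250
Σ_{t=1}^{6}(y_t−ȳ)(y_{t+2}−ȳ) = -37.4063
γ_2 = -37.4063 / 8 = -4.676

-4.676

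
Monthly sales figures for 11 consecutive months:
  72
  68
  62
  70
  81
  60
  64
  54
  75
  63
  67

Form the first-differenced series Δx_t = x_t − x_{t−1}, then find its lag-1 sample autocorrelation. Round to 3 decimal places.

First differences Δx: -4, -6, 8, 11, -21, 4, -10, 21, -12, 4
Mean of differences = -0.5000
Numerator Σ(Δx_t−Δx̄)(Δx_{t+1}−Δx̄) = -803.7500
Denominator Σ(Δx_t−Δx̄)² = 1392.5000
r_1(Δx) = -803.7500 / 1392.5000 = -0.577

-0.577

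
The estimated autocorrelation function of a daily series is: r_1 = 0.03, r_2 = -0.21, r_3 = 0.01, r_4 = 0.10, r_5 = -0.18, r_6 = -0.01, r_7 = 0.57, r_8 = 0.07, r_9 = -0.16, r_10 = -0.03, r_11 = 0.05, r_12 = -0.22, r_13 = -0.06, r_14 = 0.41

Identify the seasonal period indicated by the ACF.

7

The largest autocorrelation is r_7 = 0.57, with a weaker echo at lag 14 (0.41); the remaining lags stay at or below 0.10.
The dominant spike at lag 7 indicates a seasonal period of 7.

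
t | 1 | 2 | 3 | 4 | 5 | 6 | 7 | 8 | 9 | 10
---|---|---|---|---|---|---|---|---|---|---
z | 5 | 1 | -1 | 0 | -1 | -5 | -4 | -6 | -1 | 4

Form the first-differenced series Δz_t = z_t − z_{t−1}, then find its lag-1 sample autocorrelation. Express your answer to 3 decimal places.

0.191

First differences Δz: -4, -2, 1, -1, -4, 1, -2, 5, 5
Mean of differences = -0.1111
Numerator Σ(Δz_t−Δz̄)(Δz_{t+1}−Δz̄) = 17.7654
Denominator Σ(Δz_t−Δz̄)² = 92.8889
r_1(Δz) = 17.7654 / 92.8889 = 0.191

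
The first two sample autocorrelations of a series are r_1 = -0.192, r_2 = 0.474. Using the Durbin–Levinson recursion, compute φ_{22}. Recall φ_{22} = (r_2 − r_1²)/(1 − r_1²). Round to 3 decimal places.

φ_{22} = (r_2 − r_1²) / (1 − r_1²)
r_1² = (-0.192)² = 0.036864
Numerator = 0.474 − 0.0369 = 0.4371; denominator = 1 − 0.0369 = 0.9631
φ_{22} = 0.4371 / 0.9631 = 0.454

0.454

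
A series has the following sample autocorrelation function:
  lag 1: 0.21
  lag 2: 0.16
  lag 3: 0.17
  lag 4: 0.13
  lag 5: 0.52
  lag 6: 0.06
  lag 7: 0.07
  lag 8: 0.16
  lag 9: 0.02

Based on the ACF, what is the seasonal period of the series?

5

The largest autocorrelation is r_5 = 0.52; the remaining lags stay at or below 0.21. The elevated value at lag 1 (0.21), dropping to 0.16 at lag 2, reflects decaying short-term dependence rather than seasonality.
The dominant spike at lag 5 indicates a seasonal period of 5.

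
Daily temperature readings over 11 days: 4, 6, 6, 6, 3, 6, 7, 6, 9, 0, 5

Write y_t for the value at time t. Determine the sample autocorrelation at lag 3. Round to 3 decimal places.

-0.167

Mean ȳ = (4 + 6 + 6 + 6 + 3 + 6 + 7 + 6 + 9 + 0 + 5)/11 = 5.2727
Numerator Σ_{t=1}^{8}(y_t−ȳ)(y_{t+3}−ȳ) = -9.0413
Denominator Σ(y_t−ȳ)² = 54.1818
r_3 = -9.0413 / 54.1818 = -0.167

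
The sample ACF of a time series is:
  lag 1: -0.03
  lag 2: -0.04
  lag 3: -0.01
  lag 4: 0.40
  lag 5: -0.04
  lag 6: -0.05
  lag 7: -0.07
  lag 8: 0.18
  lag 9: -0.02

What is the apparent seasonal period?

4

The largest autocorrelation is r_4 = 0.40, with a weaker echo at lag 8 (0.18); the remaining lags stay at or below -0.01.
The dominant spike at lag 4 indicates a seasonal period of 4.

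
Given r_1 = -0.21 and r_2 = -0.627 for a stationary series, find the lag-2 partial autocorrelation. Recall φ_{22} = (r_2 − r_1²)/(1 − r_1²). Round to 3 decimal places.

-0.702

φ_{22} = (r_2 − r_1²) / (1 − r_1²)
r_1² = (-0.21)² = 0.0441
Numerator = -0.627 − 0.0441 = -0.6711; denominator = 1 − 0.0441 = 0.9559
φ_{22} = -0.6711 / 0.9559 = -0.702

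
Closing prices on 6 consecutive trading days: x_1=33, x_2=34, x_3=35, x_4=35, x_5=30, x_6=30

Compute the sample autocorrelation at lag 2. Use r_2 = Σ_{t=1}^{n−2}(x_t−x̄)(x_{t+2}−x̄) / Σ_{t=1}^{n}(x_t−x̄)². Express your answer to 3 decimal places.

Mean x̄ = (33 + 34 + 35 + 35 + 30 + 30)/6 = 32.8333
Σ(x_t−x̄)(x_{t+2}−x̄) = (0.3611) + (2.5278) + (-6.1389) + (-6.1389) = -9.3889
Denominator Σ(x_t−x̄)² = 26.8333
r_2 = -9.3889 / 26.8333 = -0.350

-0.350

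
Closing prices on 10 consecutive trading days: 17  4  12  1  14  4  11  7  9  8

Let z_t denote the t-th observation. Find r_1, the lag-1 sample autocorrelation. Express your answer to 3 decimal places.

-0.732

Mean z̄ = (17 + 4 + 12 + 1 + 14 + 4 + 11 + 7 + 9 + 8)/10 = 8.7000
Numerator Σ_{t=1}^{9}(z_t−z̄)(z_{t+1}−z̄) = -161.0900
Denominator Σ(z_t−z̄)² = 220.1000
r_1 = -161.0900 / 220.1000 = -0.732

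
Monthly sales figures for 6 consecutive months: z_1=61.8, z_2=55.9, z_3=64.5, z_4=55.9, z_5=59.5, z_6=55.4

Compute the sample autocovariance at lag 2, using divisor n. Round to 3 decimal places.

6.544

Mean z̄ = (61.8 + 55.9 + 64.5 + 55.9 + 59.5 + 55.4)/6 = 58.8333
Σ_{t=1}^{4}(z_t−z̄)(z_{t+2}−z̄) = 39.2644
γ_2 = 39.2644 / 6 = 6.544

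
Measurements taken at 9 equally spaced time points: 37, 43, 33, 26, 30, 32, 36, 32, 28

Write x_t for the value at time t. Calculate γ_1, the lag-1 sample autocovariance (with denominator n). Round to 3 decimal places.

7.000

Mean x̄ = (37 + 43 + 33 + 26 + 30 + 32 + 36 + 32 + 28)/9 = 33.0000
Σ_{t=1}^{8}(x_t−x̄)(x_{t+1}−x̄) = 63.0000
γ_1 = 63.0000 / 9 = 7.000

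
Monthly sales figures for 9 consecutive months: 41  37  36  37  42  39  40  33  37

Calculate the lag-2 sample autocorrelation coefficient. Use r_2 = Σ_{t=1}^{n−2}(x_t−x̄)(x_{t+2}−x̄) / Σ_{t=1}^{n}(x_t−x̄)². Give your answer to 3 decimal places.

-0.210

Mean x̄ = (41 + 37 + 36 + 37 + 42 + 39 + 40 + 33 + 37)/9 = 38.0000
Σ(x_t−x̄)(x_{t+2}−x̄) = (-6.0000) + (1.0000) + (-8.0000) + (-1.0000) + (8.0000) + (-5.0000) + (-2.0000) = -13.0000
Denominator Σ(x_t−x̄)² = 62.0000
r_2 = -13.0000 / 62.0000 = -0.210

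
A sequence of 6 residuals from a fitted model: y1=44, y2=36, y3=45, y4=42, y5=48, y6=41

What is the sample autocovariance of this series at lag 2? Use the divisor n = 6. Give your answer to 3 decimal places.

Mean ȳ = (44 + 36 + 45 + 42 + 48 + 41)/6 = 42.6667
Σ_{t=1}^{4}(y_t−ȳ)(y_{t+2}−ȳ) = 21.1111
γ_2 = 21.1111 / 6 = 3.519

3.519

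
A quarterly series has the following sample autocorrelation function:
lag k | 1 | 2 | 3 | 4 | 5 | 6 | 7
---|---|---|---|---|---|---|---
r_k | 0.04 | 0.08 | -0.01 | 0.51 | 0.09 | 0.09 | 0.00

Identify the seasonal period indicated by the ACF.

The largest autocorrelation is r_4 = 0.51; the remaining lags stay at or below 0.09.
The dominant spike at lag 4 indicates a seasonal period of 4.

4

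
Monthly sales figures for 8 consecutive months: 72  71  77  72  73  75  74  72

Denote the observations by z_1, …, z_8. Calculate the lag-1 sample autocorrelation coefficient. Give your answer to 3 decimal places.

-0.366

Mean z̄ = (72 + 71 + 77 + 72 + 73 + 75 + 74 + 72)/8 = 73.2500
Deviations from mean: -1.2500, -2.2500, 3.7500, -1.2500, -0.2500, 1.7500, 0.7500, -1.2500
Σ(z_t−z̄)(z_{t+1}−z̄) = (2.8125) + (-8.4375) + (-4.6875) + (0.3125) + (-0.4375) + (1.3125) + (-0.9375) = -10.0625
Denominator Σ(z_t−z̄)² = 27.5000
r_1 = -10.0625 / 27.5000 = -0.366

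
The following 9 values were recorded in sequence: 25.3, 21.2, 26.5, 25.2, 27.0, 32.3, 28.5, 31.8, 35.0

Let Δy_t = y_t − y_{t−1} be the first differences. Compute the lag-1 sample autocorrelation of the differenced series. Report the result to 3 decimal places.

First differences Δy: -4.1, 5.3, -1.3, 1.8, 5.3, -3.8, 3.3, 3.2
Mean of differences = 1.2125
Numerator Σ(Δy_t−Δȳ)(Δy_{t+1}−Δȳ) = -57.8627
Denominator Σ(Δy_t−Δȳ)² = 101.7288
r_1(Δy) = -57.8627 / 101.7288 = -0.569

-0.569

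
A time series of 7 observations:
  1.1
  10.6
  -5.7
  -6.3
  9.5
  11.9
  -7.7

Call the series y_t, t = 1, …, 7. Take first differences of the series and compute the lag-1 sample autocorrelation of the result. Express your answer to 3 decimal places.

First differences Δy: 9.5, -16.3, -0.6, 15.8, 2.4, -19.6
Mean of differences = -1.4667
Numerator Σ(Δy_t−Δȳ)(Δy_{t+1}−Δȳ) = -163.9144
Denominator Σ(Δy_t−Δȳ)² = 982.9533
r_1(Δy) = -163.9144 / 982.9533 = -0.167

-0.167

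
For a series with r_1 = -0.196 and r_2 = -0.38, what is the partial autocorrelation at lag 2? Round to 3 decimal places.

-0.435

φ_{22} = (r_2 − r_1²) / (1 − r_1²)
r_1² = (-0.196)² = 0.038416
Numerator = -0.38 − 0.0384 = -0.4184; denominator = 1 − 0.0384 = 0.9616
φ_{22} = -0.4184 / 0.9616 = -0.435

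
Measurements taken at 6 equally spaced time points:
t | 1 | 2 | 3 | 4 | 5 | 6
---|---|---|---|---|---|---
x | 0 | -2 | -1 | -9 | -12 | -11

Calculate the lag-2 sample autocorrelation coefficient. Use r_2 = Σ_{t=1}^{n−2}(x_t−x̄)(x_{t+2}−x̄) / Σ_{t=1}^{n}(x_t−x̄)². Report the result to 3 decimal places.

Mean x̄ = (0 − 2 − 1 − 9 − 12 − 11)/6 = -5.8333
Numerator Σ_{t=1}^{4}(x_t−x̄)(x_{t+2}−x̄) = 2.6111
Denominator Σ(x_t−x̄)² = 146.8333
r_2 = 2.6111 / 146.8333 = 0.018

0.018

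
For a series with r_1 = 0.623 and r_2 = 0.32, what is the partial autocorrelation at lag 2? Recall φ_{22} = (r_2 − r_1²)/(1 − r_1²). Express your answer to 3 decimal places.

-0.111

φ_{22} = (r_2 − r_1²) / (1 − r_1²)
r_1² = (0.623)² = 0.388129
Numerator = 0.32 − 0.3881 = -0.0681; denominator = 1 − 0.3881 = 0.6119
φ_{22} = -0.0681 / 0.6119 = -0.111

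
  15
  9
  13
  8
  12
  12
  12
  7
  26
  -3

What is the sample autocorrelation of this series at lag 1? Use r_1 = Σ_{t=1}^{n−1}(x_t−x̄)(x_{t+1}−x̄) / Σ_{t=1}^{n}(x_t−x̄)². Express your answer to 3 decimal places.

-0.622

Mean x̄ = (15 + 9 + 13 + 8 + 12 + 12 + 12 + 7 + 26 − 3)/10 = 11.1000
Numerator Σ_{t=1}^{9}(x_t−x̄)(x_{t+1}−x̄) = -294.1100
Denominator Σ(x_t−x̄)² = 472.9000
r_1 = -294.1100 / 472.9000 = -0.622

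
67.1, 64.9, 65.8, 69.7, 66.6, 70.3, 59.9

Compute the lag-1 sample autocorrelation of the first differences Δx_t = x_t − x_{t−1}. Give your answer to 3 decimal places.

-0.386

First differences Δx: -2.2, 0.9, 3.9, -3.1, 3.7, -10.4
Mean of differences = -1.2000
Numerator Σ(Δx_t−Δx̄)(Δx_{t+1}−Δx̄) = -55.4700
Denominator Σ(Δx_t−Δx̄)² = 143.6800
r_1(Δx) = -55.4700 / 143.6800 = -0.386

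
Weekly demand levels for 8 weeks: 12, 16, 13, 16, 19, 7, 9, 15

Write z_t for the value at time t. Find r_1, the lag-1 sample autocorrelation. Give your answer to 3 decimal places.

-0.054

Mean z̄ = (12 + 16 + 13 + 16 + 19 + 7 + 9 + 15)/8 = 13.3750
Numerator Σ_{t=1}^{7}(z_t−z̄)(z_{t+1}−z̄) = -5.8906
Denominator Σ(z_t−z̄)² = 109.8750
r_1 = -5.8906 / 109.8750 = -0.054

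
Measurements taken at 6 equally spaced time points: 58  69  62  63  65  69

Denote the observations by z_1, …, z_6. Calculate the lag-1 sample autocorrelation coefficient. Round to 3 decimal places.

Mean z̄ = (58 + 69 + 62 + 63 + 65 + 69)/6 = 64.3333
Deviations from mean: -6.3333, 4.6667, -2.3333, -1.3333, 0.6667, 4.6667
Numerator Σ_{t=1}^{5}(z_t−z̄)(z_{t+1}−z̄) = -35.1111
Denominator Σ(z_t−z̄)² = 91.3333
r_1 = -35.1111 / 91.3333 = -0.384

-0.384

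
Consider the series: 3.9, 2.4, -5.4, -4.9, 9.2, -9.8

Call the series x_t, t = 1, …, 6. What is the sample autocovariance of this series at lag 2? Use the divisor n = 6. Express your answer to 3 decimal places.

Mean x̄ = (3.9 + 2.4 − 5.4 − 4.9 + 9.2 − 9.8)/6 = -0.7667
Σ_{t=1}^{4}(x_t−x̄)(x_{t+2}−x̄) = -43.5522
γ_2 = -43.5522 / 6 = -7.259

-7.259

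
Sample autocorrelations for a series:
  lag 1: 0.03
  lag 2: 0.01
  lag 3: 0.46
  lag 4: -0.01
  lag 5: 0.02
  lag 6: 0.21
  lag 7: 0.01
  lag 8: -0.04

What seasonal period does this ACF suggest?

The largest autocorrelation is r_3 = 0.46, with a weaker echo at lag 6 (0.21); the remaining lags stay at or below 0.03.
The dominant spike at lag 3 indicates a seasonal period of 3.

3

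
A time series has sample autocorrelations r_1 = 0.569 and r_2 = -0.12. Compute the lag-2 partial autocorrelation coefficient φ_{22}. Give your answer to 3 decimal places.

φ_{22} = (r_2 − r_1²) / (1 − r_1²)
r_1² = (0.569)² = 0.323761
Numerator = -0.12 − 0.3238 = -0.4438; denominator = 1 − 0.3238 = 0.6762
φ_{22} = -0.4438 / 0.6762 = -0.656

-0.656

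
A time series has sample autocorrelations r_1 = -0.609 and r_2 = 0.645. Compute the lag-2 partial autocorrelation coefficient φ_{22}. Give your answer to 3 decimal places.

0.436

φ_{22} = (r_2 − r_1²) / (1 − r_1²)
r_1² = (-0.609)² = 0.370881
Numerator = 0.645 − 0.3709 = 0.2741; denominator = 1 − 0.3709 = 0.6291
φ_{22} = 0.2741 / 0.6291 = 0.436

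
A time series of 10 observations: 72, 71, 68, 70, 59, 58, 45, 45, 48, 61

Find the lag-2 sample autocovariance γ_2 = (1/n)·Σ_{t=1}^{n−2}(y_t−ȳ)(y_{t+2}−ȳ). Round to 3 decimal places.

Mean ȳ = (72 + 71 + 68 + 70 + 59 + 58 + 45 + 45 + 48 + 61)/10 = 59.7000
Σ_{t=1}^{8}(y_t−ȳ)(y_{t+2}−ȳ) = 383.3200
γ_2 = 383.3200 / 10 = 38.332

38.332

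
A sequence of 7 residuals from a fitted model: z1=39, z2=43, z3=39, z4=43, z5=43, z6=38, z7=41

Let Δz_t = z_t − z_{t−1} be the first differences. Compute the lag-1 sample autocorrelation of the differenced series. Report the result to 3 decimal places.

First differences Δz: 4, -4, 4, 0, -5, 3
Mean of differences = 0.3333
Numerator Σ(Δz_t−Δz̄)(Δz_{t+1}−Δz̄) = -45.4444
Denominator Σ(Δz_t−Δz̄)² = 81.3333
r_1(Δz) = -45.4444 / 81.3333 = -0.559

-0.559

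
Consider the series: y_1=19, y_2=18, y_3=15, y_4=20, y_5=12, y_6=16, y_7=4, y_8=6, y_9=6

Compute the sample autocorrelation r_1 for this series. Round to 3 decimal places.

Mean ȳ = (19 + 18 + 15 + 20 + 12 + 16 + 4 + 6 + 6)/9 = 12.8889
Numerator Σ_{t=1}^{8}(y_t−ȳ)(y_{t+1}−ȳ) = 128.9877
Denominator Σ(y_t−ȳ)² = 302.8889
r_1 = 128.9877 / 302.8889 = 0.426

0.426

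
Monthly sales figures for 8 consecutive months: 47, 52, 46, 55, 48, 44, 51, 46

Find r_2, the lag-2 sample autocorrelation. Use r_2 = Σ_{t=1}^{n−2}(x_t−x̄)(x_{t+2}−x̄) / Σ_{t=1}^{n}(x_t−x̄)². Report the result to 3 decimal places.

Mean x̄ = (47 + 52 + 46 + 55 + 48 + 44 + 51 + 46)/8 = 48.6250
Deviations from mean: -1.6250, 3.3750, -2.6250, 6.3750, -0.6250, -4.6250, 2.3750, -2.6250
Σ(x_t−x̄)(x_{t+2}−x̄) = (4.2656) + (21.5156) + (1.6406) + (-29.4844) + (-1.4844) + (12.1406) = 8.5938
Denominator Σ(x_t−x̄)² = 95.8750
r_2 = 8.5938 / 95.8750 = 0.090

0.090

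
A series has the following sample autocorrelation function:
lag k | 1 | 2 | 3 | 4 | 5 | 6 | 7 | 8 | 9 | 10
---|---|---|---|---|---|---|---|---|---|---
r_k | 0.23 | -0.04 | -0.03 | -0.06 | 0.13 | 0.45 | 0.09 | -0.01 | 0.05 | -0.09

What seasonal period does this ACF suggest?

The largest autocorrelation is r_6 = 0.45; the remaining lags stay at or below 0.23.
The dominant spike at lag 6 indicates a seasonal period of 6.

6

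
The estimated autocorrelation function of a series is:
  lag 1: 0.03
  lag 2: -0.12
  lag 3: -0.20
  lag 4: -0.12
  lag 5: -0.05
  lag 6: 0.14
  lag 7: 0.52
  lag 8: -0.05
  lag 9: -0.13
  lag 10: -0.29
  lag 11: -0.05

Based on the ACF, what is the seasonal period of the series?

7

The largest autocorrelation is r_7 = 0.52; the remaining lags stay at or below 0.14.
The dominant spike at lag 7 indicates a seasonal period of 7.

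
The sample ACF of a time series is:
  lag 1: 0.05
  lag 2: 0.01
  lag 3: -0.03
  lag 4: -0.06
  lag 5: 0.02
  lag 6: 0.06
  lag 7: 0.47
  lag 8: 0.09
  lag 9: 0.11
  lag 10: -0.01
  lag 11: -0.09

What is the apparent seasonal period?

The largest autocorrelation is r_7 = 0.47; the remaining lags stay at or below 0.11.
The dominant spike at lag 7 indicates a seasonal period of 7.

7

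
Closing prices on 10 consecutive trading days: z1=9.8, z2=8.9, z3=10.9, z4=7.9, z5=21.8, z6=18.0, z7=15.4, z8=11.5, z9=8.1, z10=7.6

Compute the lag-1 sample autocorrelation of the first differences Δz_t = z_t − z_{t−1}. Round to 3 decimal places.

First differences Δz: -0.9, 2.0, -3.0, 13.9, -3.8, -2.6, -3.9, -3.4, -0.5
Mean of differences = -0.2444
Numerator Σ(Δz_t−Δz̄)(Δz_{t+1}−Δz̄) = -67.5953
Denominator Σ(Δz_t−Δz̄)² = 254.7022
r_1(Δz) = -67.5953 / 254.7022 = -0.265

-0.265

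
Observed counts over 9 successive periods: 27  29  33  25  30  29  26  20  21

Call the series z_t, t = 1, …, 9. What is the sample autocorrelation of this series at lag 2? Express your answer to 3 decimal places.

Mean z̄ = (27 + 29 + 33 + 25 + 30 + 29 + 26 + 20 + 21)/9 = 26.6667
Σ(z_t−z̄)(z_{t+2}−z̄) = (2.1111) + (-3.8889) + (21.1111) + (-3.8889) + (-2.2222) + (-15.5556) + (3.7778) = 1.4444
Denominator Σ(z_t−z̄)² = 142.0000
r_2 = 1.4444 / 142.0000 = 0.010

0.010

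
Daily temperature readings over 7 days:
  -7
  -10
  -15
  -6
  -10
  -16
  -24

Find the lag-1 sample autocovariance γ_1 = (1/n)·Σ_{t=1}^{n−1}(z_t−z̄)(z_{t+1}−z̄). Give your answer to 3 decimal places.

Mean z̄ = (-7 − 10 − 15 − 6 − 10 − 16 − 24)/7 = -12.5714
Deviations: 5.5714, 2.5714, -2.4286, 6.5714, 2.5714, -3.4286, -11.4286
Σ_{t=1}^{6}(z_t−z̄)(z_{t+1}−z̄) = 39.3878
γ_1 = 39.3878 / 7 = 5.627

5.627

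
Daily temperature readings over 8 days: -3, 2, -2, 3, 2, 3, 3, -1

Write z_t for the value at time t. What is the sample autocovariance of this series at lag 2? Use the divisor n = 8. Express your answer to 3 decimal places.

Mean z̄ = (-3 + 2 − 2 + 3 + 2 + 3 + 3 − 1)/8 = 0.8750
Σ_{t=1}^{6}(z_t−z̄)(z_{t+2}−z̄) = 13.2188
γ_2 = 13.2188 / 8 = 1.652

1.652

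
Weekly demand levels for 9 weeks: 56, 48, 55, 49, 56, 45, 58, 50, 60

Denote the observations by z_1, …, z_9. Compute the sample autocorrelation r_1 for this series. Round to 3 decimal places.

Mean z̄ = (56 + 48 + 55 + 49 + 56 + 45 + 58 + 50 + 60)/9 = 53.0000
Numerator Σ_{t=1}^{8}(z_t−z̄)(z_{t+1}−z̄) = -145.0000
Denominator Σ(z_t−z̄)² = 210.0000
r_1 = -145.0000 / 210.0000 = -0.690

-0.690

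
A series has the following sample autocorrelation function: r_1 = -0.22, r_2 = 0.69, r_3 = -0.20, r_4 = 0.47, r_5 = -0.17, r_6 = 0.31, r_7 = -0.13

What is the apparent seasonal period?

2

The largest autocorrelation is r_2 = 0.69, with weaker echoes at lags 4 (0.47) and 6 (0.31); the remaining lags stay at or below -0.13.
The dominant spike at lag 2 indicates a seasonal period of 2.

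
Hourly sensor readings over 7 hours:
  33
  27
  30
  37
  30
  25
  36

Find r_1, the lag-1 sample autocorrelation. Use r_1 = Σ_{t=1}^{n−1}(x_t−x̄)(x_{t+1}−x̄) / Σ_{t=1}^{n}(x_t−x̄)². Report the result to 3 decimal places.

-0.329

Mean x̄ = (33 + 27 + 30 + 37 + 30 + 25 + 36)/7 = 31.1429
Deviations from mean: 1.8571, -4.1429, -1.1429, 5.8571, -1.1429, -6.1429, 4.8571
Σ(x_t−x̄)(x_{t+1}−x̄) = (-7.6939) + (4.7347) + (-6.6939) + (-6.6939) + (7.0204) + (-29.8367) = -39.1633
Denominator Σ(x_t−x̄)² = 118.8571
r_1 = -39.1633 / 118.8571 = -0.329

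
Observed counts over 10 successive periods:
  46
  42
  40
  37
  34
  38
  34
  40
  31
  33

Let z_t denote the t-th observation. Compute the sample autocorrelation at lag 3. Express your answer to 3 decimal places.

Mean z̄ = (46 + 42 + 40 + 37 + 34 + 38 + 34 + 40 + 31 + 33)/10 = 37.5000
Numerator Σ_{t=1}^{7}(z_t−z̄)(z_{t+3}−z̄) = -13.2500
Denominator Σ(z_t−z̄)² = 192.5000
r_3 = -13.2500 / 192.5000 = -0.069

-0.069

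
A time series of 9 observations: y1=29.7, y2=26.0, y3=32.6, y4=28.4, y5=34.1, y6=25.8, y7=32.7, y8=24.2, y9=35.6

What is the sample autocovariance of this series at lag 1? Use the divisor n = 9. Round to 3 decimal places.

-10.806

Mean ȳ = (29.7 + 26.0 + 32.6 + 28.4 + 34.1 + 25.8 + 32.7 + 24.2 + 35.6)/9 = 29.9000
Σ_{t=1}^{8}(y_t−ȳ)(y_{t+1}−ȳ) = -97.2500
γ_1 = -97.2500 / 9 = -10.806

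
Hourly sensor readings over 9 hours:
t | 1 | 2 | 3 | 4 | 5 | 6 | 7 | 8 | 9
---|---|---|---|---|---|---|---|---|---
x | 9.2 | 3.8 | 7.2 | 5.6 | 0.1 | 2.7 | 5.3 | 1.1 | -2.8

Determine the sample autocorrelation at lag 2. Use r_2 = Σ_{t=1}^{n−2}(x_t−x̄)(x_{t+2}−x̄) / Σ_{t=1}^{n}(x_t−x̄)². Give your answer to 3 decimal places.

Mean x̄ = (9.2 + 3.8 + 7.2 + 5.6 + 0.1 + 2.7 + 5.3 + 1.1 − 2.8)/9 = 3.5778
Σ(x_t−x̄)(x_{t+2}−x̄) = (20.3649) + (0.4494) + (-12.5973) + (-1.7751) + (-5.9895) + (2.1749) + (-10.9840) = -8.3565
Denominator Σ(x_t−x̄)² = 111.5156
r_2 = -8.3565 / 111.5156 = -0.075

-0.075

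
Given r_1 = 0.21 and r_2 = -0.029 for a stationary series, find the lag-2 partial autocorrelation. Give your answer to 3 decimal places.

-0.076

φ_{22} = (r_2 − r_1²) / (1 − r_1²)
r_1² = (0.21)² = 0.0441
Numerator = -0.029 − 0.0441 = -0.0731; denominator = 1 − 0.0441 = 0.9559
φ_{22} = -0.0731 / 0.9559 = -0.076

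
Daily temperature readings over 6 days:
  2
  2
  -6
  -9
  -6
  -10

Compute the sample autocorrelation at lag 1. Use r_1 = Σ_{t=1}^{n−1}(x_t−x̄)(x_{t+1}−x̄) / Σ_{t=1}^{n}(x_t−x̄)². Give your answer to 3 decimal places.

Mean x̄ = (2 + 2 − 6 − 9 − 6 − 10)/6 = -4.5000
Deviations from mean: 6.5000, 6.5000, -1.5000, -4.5000, -1.5000, -5.5000
Numerator Σ_{t=1}^{5}(x_t−x̄)(x_{t+1}−x̄) = 54.2500
Denominator Σ(x_t−x̄)² = 139.5000
r_1 = 54.2500 / 139.5000 = 0.389

0.389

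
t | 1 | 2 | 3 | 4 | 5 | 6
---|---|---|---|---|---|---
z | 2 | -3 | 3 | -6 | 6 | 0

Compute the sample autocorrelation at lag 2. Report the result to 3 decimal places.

Mean z̄ = (2 − 3 + 3 − 6 + 6 + 0)/6 = 0.3333
Deviations from mean: 1.6667, -3.3333, 2.6667, -6.3333, 5.6667, -0.3333
Σ(z_t−z̄)(z_{t+2}−z̄) = (4.4444) + (21.1111) + (15.1111) + (2.1111) = 42.7778
Denominator Σ(z_t−z̄)² = 93.3333
r_2 = 42.7778 / 93.3333 = 0.458

0.458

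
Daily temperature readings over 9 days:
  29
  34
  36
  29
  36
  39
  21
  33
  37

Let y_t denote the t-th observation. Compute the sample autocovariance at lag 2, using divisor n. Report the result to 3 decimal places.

-12.951

Mean ȳ = (29 + 34 + 36 + 29 + 36 + 39 + 21 + 33 + 37)/9 = 32.6667
Σ_{t=1}^{7}(y_t−ȳ)(y_{t+2}−ȳ) = -116.5556
γ_2 = -116.5556 / 9 = -12.951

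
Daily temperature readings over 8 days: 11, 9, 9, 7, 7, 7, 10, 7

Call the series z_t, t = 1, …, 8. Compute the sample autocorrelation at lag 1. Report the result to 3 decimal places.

Mean z̄ = (11 + 9 + 9 + 7 + 7 + 7 + 10 + 7)/8 = 8.3750
Deviations from mean: 2.6250, 0.6250, 0.6250, -1.3750, -1.3750, -1.3750, 1.6250, -1.3750
Σ(z_t−z̄)(z_{t+1}−z̄) = (1.6406) + (0.3906) + (-0.8594) + (1.8906) + (1.8906) + (-2.2344) + (-2.2344) = 0.4844
Denominator Σ(z_t−z̄)² = 17.8750
r_1 = 0.4844 / 17.8750 = 0.027

0.027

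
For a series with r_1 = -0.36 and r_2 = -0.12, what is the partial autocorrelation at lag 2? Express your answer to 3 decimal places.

-0.287

φ_{22} = (r_2 − r_1²) / (1 − r_1²)
r_1² = (-0.36)² = 0.1296
Numerator = -0.12 − 0.1296 = -0.2496; denominator = 1 − 0.1296 = 0.8704
φ_{22} = -0.2496 / 0.8704 = -0.287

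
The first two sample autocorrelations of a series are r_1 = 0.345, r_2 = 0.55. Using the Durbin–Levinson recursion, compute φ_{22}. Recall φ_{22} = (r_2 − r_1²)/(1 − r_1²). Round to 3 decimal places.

φ_{22} = (r_2 − r_1²) / (1 − r_1²)
r_1² = (0.345)² = 0.119025
Numerator = 0.55 − 0.1190 = 0.4310; denominator = 1 − 0.1190 = 0.8810
φ_{22} = 0.4310 / 0.8810 = 0.489

0.489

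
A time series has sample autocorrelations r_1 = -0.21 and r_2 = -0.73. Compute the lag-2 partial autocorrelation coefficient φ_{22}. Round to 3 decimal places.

φ_{22} = (r_2 − r_1²) / (1 − r_1²)
r_1² = (-0.21)² = 0.0441
Numerator = -0.73 − 0.0441 = -0.7741; denominator = 1 − 0.0441 = 0.9559
φ_{22} = -0.7741 / 0.9559 = -0.810

-0.810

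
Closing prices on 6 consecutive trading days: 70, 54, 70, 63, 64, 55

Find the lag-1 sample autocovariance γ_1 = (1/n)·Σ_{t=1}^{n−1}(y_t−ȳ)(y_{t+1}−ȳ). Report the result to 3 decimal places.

Mean ȳ = (70 + 54 + 70 + 63 + 64 + 55)/6 = 62.6667
Deviations: 7.3333, -8.6667, 7.3333, 0.3333, 1.3333, -7.6667
Σ_{t=1}^{5}(y_t−ȳ)(y_{t+1}−ȳ) = -134.4444
γ_1 = -134.4444 / 6 = -22.407

-22.407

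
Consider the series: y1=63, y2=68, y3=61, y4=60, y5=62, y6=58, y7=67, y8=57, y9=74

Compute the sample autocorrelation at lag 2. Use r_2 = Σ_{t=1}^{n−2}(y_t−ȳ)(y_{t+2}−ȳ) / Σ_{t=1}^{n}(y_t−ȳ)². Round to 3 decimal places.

Mean ȳ = (63 + 68 + 61 + 60 + 62 + 58 + 67 + 57 + 74)/9 = 63.3333
Σ(y_t−ȳ)(y_{t+2}−ȳ) = (0.7778) + (-15.5556) + (3.1111) + (17.7778) + (-4.8889) + (33.7778) + (39.1111) = 74.1111
Denominator Σ(y_t−ȳ)² = 236.0000
r_2 = 74.1111 / 236.0000 = 0.314

0.314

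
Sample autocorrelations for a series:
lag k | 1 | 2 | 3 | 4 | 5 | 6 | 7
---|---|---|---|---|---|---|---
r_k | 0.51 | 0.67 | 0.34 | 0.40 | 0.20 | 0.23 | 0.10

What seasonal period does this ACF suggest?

The largest autocorrelation is r_2 = 0.67; the remaining lags stay at or below 0.51.
The dominant spike at lag 2 indicates a seasonal period of 2.

2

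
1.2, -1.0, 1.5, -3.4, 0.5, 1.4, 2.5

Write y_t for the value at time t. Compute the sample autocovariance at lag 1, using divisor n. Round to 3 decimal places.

-0.723

Mean ȳ = (1.2 − 1.0 + 1.5 − 3.4 + 0.5 + 1.4 + 2.5)/7 = 0.3857
Σ_{t=1}^{6}(y_t−ȳ)(y_{t+1}−ȳ) = -5.0631
γ_1 = -5.0631 / 7 = -0.723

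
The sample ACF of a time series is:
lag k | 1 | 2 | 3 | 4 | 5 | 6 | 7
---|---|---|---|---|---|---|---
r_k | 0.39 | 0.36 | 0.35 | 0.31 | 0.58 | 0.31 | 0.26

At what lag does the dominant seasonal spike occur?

The largest autocorrelation is r_5 = 0.58; the remaining lags stay at or below 0.39. The elevated value at lag 1 (0.39), dropping to 0.36 at lag 2, reflects decaying short-term dependence rather than seasonality.
The dominant spike at lag 5 indicates a seasonal period of 5.

5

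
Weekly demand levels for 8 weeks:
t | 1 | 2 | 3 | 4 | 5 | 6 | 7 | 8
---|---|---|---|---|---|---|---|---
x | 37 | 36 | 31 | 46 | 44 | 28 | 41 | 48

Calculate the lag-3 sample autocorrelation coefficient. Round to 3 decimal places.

Mean x̄ = (37 + 36 + 31 + 46 + 44 + 28 + 41 + 48)/8 = 38.8750
Deviations from mean: -1.8750, -2.8750, -7.8750, 7.1250, 5.1250, -10.8750, 2.1250, 9.1250
Numerator Σ_{t=1}^{5}(x_t−x̄)(x_{t+3}−x̄) = 119.4531
Denominator Σ(x_t−x̄)² = 356.8750
r_3 = 119.4531 / 356.8750 = 0.335

0.335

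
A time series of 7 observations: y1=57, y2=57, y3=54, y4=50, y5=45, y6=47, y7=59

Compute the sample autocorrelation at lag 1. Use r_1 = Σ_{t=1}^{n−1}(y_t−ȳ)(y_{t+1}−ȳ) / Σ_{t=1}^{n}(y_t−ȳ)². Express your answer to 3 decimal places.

Mean ȳ = (57 + 57 + 54 + 50 + 45 + 47 + 59)/7 = 52.7143
Deviations from mean: 4.2857, 4.2857, 1.2857, -2.7143, -7.7143, -5.7143, 6.2857
Numerator Σ_{t=1}^{6}(y_t−ȳ)(y_{t+1}−ȳ) = 49.4898
Denominator Σ(y_t−ȳ)² = 177.4286
r_1 = 49.4898 / 177.4286 = 0.279

0.279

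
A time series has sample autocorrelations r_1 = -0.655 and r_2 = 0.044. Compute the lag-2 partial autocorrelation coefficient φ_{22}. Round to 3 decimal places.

-0.674

φ_{22} = (r_2 − r_1²) / (1 − r_1²)
r_1² = (-0.655)² = 0.429025
Numerator = 0.044 − 0.4290 = -0.3850; denominator = 1 − 0.4290 = 0.5710
φ_{22} = -0.3850 / 0.5710 = -0.674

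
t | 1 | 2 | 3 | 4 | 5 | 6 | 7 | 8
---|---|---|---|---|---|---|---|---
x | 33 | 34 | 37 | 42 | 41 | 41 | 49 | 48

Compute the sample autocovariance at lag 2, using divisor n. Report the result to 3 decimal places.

2.949

Mean x̄ = (33 + 34 + 37 + 42 + 41 + 41 + 49 + 48)/8 = 40.6250
Deviations: -7.6250, -6.6250, -3.6250, 1.3750, 0.3750, 0.3750, 8.3750, 7.3750
Σ_{t=1}^{6}(x_t−x̄)(x_{t+2}−x̄) = 23.5938
γ_2 = 23.5938 / 8 = 2.949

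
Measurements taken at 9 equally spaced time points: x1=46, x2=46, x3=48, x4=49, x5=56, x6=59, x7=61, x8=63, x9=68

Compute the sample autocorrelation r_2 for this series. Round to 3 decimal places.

Mean x̄ = (46 + 46 + 48 + 49 + 56 + 59 + 61 + 63 + 68)/9 = 55.1111
Σ(x_t−x̄)(x_{t+2}−x̄) = (64.7901) + (55.6790) + (-6.3210) + (-23.7654) + (5.2346) + (30.6790) + (75.9012) = 202.1975
Denominator Σ(x_t−x̄)² = 532.8889
r_2 = 202.1975 / 532.8889 = 0.379

0.379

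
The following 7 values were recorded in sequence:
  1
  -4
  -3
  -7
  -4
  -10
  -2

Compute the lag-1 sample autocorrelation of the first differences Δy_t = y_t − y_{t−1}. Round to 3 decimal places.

First differences Δy: -5, 1, -4, 3, -6, 8
Mean of differences = -0.5000
Numerator Σ(Δy_t−Δȳ)(Δy_{t+1}−Δȳ) = -90.2500
Denominator Σ(Δy_t−Δȳ)² = 149.5000
r_1(Δy) = -90.2500 / 149.5000 = -0.604

-0.604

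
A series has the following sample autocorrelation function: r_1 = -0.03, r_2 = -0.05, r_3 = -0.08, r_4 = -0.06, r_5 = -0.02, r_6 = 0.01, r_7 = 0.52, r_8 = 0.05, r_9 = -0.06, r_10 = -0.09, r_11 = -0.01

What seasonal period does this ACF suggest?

7

The largest autocorrelation is r_7 = 0.52; the remaining lags stay at or below 0.05.
The dominant spike at lag 7 indicates a seasonal period of 7.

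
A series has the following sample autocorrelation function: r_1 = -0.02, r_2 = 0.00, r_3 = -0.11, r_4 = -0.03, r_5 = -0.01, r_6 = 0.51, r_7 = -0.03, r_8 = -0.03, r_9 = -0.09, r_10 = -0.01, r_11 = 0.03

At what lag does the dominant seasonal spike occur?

The largest autocorrelation is r_6 = 0.51; the remaining lags stay at or below 0.03.
The dominant spike at lag 6 indicates a seasonal period of 6.

6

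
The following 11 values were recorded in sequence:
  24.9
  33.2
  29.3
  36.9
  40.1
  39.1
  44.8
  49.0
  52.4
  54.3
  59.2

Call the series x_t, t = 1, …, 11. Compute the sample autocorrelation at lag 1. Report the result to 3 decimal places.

0.648

Mean x̄ = (24.9 + 33.2 + 29.3 + 36.9 + 40.1 + 39.1 + 44.8 + 49.0 + 52.4 + 54.3 + 59.2)/11 = 42.1091
Numerator Σ_{t=1}^{10}(x_t−x̄)(x_{t+1}−x̄) = 765.8381
Denominator Σ(x_t−x̄)² = 1181.1691
r_1 = 765.8381 / 1181.1691 = 0.648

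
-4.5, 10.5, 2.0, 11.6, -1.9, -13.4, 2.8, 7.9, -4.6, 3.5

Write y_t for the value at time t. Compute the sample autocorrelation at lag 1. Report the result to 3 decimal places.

Mean ȳ = (-4.5 + 10.5 + 2.0 + 11.6 − 1.9 − 13.4 + 2.8 + 7.9 − 4.6 + 3.5)/10 = 1.3900
Numerator Σ_{t=1}^{9}(y_t−ȳ)(y_{t+1}−ȳ) = -90.1131
Denominator Σ(y_t−ȳ)² = 536.5690
r_1 = -90.1131 / 536.5690 = -0.168

-0.168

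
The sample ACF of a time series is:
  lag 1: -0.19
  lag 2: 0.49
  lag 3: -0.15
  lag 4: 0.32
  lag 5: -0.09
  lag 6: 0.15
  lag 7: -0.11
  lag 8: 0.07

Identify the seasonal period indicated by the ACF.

2

The largest autocorrelation is r_2 = 0.49, with weaker echoes at lags 4 (0.32) and 6 (0.15); the remaining lags stay at or below 0.07.
The dominant spike at lag 2 indicates a seasonal period of 2.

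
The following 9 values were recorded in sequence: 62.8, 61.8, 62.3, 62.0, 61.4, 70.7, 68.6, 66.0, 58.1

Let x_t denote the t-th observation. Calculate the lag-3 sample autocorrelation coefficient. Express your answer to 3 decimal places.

-0.458

Mean x̄ = (62.8 + 61.8 + 62.3 + 62.0 + 61.4 + 70.7 + 68.6 + 66.0 + 58.1)/9 = 63.7444
Numerator Σ_{t=1}^{6}(x_t−x̄)(x_{t+3}−x̄) = -56.8593
Denominator Σ(x_t−x̄)² = 124.2022
r_3 = -56.8593 / 124.2022 = -0.458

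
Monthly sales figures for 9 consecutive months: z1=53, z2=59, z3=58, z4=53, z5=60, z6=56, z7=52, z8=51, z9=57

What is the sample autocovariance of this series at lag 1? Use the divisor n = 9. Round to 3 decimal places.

-0.886

Mean z̄ = (53 + 59 + 58 + 53 + 60 + 56 + 52 + 51 + 57)/9 = 55.4444
Σ_{t=1}^{8}(z_t−z̄)(z_{t+1}−z̄) = -7.9753
γ_1 = -7.9753 / 9 = -0.886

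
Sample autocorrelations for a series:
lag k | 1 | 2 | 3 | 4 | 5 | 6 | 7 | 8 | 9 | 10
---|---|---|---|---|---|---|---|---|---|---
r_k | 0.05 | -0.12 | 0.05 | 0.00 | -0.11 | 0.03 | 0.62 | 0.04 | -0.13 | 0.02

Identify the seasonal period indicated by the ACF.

7

The largest autocorrelation is r_7 = 0.62; the remaining lags stay at or below 0.05.
The dominant spike at lag 7 indicates a seasonal period of 7.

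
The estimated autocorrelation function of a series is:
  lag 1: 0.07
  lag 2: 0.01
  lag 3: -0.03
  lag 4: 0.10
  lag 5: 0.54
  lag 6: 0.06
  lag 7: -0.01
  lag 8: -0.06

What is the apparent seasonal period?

The largest autocorrelation is r_5 = 0.54; the remaining lags stay at or below 0.10.
The dominant spike at lag 5 indicates a seasonal period of 5.

5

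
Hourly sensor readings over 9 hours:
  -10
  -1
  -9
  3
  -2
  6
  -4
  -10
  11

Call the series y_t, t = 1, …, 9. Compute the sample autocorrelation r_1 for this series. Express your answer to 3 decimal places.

Mean ȳ = (-10 − 1 − 9 + 3 − 2 + 6 − 4 − 10 + 11)/9 = -1.7778
Numerator Σ_{t=1}^{8}(y_t−ȳ)(y_{t+1}−ȳ) = -153.3827
Denominator Σ(y_t−ȳ)² = 439.5556
r_1 = -153.3827 / 439.5556 = -0.349

-0.349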